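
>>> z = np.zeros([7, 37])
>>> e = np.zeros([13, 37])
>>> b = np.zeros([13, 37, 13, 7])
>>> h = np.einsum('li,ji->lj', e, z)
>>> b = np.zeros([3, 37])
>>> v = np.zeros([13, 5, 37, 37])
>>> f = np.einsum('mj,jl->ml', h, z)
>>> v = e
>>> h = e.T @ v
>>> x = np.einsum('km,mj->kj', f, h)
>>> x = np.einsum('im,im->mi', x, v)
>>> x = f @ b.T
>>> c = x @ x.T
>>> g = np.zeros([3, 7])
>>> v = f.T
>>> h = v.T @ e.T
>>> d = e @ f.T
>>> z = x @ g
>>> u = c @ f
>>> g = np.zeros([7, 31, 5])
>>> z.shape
(13, 7)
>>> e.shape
(13, 37)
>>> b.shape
(3, 37)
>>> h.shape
(13, 13)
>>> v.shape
(37, 13)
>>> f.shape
(13, 37)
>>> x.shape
(13, 3)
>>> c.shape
(13, 13)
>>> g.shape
(7, 31, 5)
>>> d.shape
(13, 13)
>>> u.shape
(13, 37)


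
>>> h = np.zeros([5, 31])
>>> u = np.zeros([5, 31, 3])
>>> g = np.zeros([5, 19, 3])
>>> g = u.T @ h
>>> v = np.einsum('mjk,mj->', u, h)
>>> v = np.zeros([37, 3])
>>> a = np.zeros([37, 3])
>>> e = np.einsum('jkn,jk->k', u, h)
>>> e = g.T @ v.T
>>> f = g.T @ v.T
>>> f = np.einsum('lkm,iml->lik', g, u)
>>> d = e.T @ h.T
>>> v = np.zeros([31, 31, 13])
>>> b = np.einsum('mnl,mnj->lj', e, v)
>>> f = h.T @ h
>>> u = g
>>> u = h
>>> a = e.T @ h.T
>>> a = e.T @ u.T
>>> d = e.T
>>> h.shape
(5, 31)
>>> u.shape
(5, 31)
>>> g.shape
(3, 31, 31)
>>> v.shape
(31, 31, 13)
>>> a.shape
(37, 31, 5)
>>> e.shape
(31, 31, 37)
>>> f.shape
(31, 31)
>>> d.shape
(37, 31, 31)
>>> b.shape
(37, 13)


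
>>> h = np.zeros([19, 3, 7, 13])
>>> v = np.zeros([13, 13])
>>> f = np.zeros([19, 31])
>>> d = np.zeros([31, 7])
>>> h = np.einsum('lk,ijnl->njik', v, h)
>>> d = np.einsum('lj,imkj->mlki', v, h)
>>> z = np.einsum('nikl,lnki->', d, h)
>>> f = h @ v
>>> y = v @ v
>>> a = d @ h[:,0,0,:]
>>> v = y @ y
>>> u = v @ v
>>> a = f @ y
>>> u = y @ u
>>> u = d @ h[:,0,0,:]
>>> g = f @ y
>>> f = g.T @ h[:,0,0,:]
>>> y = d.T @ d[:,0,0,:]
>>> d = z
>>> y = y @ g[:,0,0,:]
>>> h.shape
(7, 3, 19, 13)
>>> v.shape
(13, 13)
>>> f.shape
(13, 19, 3, 13)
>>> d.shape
()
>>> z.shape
()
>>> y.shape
(7, 19, 13, 13)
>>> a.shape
(7, 3, 19, 13)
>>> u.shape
(3, 13, 19, 13)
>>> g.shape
(7, 3, 19, 13)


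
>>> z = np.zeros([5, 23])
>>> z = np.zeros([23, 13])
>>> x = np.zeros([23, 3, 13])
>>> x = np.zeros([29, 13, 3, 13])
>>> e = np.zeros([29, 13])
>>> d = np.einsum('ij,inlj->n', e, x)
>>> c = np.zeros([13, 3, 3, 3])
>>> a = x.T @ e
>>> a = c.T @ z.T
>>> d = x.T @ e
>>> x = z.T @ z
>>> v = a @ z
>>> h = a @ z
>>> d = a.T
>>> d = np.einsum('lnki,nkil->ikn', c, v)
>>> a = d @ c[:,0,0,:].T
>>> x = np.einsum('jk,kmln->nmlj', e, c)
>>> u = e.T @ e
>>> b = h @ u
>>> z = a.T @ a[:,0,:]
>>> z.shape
(13, 3, 13)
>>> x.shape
(3, 3, 3, 29)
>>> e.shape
(29, 13)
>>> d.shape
(3, 3, 3)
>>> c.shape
(13, 3, 3, 3)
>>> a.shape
(3, 3, 13)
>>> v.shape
(3, 3, 3, 13)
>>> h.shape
(3, 3, 3, 13)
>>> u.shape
(13, 13)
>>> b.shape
(3, 3, 3, 13)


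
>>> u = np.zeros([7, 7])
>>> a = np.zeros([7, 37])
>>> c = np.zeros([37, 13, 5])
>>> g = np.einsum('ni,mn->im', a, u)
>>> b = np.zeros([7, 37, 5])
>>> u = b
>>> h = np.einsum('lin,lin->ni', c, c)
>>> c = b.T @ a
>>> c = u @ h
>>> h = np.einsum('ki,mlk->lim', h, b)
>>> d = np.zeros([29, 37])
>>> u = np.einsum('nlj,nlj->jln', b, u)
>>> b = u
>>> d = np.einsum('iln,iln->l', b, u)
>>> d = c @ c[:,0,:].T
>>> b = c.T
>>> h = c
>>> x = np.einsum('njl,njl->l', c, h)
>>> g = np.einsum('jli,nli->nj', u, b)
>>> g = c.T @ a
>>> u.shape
(5, 37, 7)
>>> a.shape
(7, 37)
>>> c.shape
(7, 37, 13)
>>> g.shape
(13, 37, 37)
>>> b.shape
(13, 37, 7)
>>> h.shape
(7, 37, 13)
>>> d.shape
(7, 37, 7)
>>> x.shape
(13,)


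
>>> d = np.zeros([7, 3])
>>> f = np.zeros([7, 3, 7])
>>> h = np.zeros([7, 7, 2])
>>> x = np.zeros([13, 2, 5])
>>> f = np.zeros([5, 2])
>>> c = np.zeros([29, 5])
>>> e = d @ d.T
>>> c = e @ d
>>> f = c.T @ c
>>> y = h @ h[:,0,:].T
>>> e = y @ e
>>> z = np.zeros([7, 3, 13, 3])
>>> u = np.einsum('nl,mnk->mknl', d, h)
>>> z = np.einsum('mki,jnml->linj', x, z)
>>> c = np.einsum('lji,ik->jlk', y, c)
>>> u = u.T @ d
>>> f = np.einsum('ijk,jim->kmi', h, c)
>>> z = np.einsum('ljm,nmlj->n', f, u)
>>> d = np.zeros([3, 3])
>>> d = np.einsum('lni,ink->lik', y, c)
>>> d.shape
(7, 7, 3)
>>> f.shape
(2, 3, 7)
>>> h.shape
(7, 7, 2)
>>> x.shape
(13, 2, 5)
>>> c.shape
(7, 7, 3)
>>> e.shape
(7, 7, 7)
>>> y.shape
(7, 7, 7)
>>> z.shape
(3,)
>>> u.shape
(3, 7, 2, 3)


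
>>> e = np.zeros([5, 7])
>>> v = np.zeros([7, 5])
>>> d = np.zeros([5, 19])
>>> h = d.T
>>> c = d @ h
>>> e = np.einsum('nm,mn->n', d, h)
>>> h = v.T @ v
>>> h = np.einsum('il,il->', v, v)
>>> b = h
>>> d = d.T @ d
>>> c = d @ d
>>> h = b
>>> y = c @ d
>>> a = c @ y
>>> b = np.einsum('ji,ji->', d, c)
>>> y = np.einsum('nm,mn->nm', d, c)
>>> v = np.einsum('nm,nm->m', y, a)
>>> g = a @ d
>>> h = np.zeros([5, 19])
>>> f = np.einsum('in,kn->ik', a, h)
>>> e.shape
(5,)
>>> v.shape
(19,)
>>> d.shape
(19, 19)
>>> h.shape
(5, 19)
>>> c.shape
(19, 19)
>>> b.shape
()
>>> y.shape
(19, 19)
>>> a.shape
(19, 19)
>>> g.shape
(19, 19)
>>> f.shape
(19, 5)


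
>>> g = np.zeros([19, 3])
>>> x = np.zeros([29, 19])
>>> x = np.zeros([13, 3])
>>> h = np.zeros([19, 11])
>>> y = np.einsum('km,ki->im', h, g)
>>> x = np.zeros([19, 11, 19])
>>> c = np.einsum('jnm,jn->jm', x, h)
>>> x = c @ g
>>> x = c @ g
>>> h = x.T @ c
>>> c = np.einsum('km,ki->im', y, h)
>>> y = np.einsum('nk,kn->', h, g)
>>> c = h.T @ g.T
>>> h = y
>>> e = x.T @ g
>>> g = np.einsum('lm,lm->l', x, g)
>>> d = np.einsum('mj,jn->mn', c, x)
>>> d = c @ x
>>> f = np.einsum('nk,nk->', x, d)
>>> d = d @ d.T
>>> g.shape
(19,)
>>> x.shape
(19, 3)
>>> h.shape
()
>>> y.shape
()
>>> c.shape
(19, 19)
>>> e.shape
(3, 3)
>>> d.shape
(19, 19)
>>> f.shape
()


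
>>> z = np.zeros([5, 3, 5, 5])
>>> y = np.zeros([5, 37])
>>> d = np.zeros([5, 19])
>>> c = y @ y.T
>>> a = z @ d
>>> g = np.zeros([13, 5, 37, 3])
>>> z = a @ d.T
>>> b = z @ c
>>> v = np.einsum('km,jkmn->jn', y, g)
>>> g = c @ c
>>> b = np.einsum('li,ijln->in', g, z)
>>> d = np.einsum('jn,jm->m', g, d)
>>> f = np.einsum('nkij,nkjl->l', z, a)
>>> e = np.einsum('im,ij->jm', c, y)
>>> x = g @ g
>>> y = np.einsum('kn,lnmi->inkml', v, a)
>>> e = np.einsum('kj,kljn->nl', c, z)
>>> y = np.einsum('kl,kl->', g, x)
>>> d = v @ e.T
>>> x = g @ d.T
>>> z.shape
(5, 3, 5, 5)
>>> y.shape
()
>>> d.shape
(13, 5)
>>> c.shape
(5, 5)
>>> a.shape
(5, 3, 5, 19)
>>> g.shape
(5, 5)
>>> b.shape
(5, 5)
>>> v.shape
(13, 3)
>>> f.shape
(19,)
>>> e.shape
(5, 3)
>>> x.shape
(5, 13)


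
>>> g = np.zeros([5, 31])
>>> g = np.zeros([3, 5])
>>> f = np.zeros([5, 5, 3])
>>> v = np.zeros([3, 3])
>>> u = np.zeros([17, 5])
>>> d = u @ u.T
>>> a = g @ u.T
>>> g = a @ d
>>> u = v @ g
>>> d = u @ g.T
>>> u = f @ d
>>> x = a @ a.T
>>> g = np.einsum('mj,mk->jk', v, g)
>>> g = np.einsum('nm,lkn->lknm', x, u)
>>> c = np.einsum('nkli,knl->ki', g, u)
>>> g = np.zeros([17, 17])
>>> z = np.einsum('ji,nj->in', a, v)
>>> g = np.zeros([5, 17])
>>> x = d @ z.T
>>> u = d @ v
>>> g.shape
(5, 17)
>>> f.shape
(5, 5, 3)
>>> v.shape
(3, 3)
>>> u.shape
(3, 3)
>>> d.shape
(3, 3)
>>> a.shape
(3, 17)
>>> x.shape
(3, 17)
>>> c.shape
(5, 3)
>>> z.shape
(17, 3)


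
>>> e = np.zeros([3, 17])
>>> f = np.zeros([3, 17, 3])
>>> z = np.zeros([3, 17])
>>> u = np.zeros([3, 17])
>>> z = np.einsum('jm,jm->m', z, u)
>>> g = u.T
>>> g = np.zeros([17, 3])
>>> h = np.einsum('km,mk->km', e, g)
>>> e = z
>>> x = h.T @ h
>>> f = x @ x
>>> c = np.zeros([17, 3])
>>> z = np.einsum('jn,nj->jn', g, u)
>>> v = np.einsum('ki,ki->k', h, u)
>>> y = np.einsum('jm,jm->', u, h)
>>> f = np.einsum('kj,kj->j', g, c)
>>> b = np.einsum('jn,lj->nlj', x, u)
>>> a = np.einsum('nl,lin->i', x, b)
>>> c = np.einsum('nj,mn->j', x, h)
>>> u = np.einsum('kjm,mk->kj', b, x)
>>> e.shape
(17,)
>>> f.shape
(3,)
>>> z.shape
(17, 3)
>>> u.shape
(17, 3)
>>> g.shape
(17, 3)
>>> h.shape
(3, 17)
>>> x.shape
(17, 17)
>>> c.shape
(17,)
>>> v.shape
(3,)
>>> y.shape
()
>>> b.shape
(17, 3, 17)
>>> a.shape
(3,)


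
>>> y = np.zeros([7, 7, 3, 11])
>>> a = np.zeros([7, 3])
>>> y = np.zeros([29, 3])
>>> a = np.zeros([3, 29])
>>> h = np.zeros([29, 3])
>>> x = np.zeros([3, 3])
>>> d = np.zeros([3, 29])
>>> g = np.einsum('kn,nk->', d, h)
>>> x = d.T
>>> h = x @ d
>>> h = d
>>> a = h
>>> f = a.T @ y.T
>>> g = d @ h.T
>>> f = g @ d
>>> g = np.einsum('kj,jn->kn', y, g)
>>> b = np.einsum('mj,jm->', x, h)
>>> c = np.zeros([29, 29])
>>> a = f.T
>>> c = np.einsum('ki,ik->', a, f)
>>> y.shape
(29, 3)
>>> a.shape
(29, 3)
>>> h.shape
(3, 29)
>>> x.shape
(29, 3)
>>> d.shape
(3, 29)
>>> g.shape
(29, 3)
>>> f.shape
(3, 29)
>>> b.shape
()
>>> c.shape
()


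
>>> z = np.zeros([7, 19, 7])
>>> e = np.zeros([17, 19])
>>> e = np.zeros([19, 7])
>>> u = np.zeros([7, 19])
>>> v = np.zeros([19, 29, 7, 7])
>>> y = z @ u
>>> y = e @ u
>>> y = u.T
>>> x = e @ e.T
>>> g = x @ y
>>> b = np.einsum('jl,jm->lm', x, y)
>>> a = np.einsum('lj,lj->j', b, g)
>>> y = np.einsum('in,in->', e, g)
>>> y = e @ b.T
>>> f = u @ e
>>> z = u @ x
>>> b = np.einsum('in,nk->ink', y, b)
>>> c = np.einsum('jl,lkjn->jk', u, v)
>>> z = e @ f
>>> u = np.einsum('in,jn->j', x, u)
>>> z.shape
(19, 7)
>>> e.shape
(19, 7)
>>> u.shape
(7,)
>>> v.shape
(19, 29, 7, 7)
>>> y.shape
(19, 19)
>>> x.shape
(19, 19)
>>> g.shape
(19, 7)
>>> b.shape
(19, 19, 7)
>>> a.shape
(7,)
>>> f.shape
(7, 7)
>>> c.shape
(7, 29)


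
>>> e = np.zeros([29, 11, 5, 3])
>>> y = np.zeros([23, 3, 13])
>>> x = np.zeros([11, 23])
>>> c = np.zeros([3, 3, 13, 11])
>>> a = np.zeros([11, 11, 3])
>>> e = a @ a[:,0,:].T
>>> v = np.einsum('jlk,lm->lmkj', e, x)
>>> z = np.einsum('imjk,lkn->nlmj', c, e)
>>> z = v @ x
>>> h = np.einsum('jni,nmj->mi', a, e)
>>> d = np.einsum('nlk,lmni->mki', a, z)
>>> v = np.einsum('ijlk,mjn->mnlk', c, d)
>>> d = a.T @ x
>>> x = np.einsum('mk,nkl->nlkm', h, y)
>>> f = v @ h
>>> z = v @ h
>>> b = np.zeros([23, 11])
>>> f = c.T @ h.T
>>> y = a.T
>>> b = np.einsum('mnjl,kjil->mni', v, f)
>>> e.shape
(11, 11, 11)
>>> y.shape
(3, 11, 11)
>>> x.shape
(23, 13, 3, 11)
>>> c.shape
(3, 3, 13, 11)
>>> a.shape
(11, 11, 3)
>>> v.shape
(23, 23, 13, 11)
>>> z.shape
(23, 23, 13, 3)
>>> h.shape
(11, 3)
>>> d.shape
(3, 11, 23)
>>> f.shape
(11, 13, 3, 11)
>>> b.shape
(23, 23, 3)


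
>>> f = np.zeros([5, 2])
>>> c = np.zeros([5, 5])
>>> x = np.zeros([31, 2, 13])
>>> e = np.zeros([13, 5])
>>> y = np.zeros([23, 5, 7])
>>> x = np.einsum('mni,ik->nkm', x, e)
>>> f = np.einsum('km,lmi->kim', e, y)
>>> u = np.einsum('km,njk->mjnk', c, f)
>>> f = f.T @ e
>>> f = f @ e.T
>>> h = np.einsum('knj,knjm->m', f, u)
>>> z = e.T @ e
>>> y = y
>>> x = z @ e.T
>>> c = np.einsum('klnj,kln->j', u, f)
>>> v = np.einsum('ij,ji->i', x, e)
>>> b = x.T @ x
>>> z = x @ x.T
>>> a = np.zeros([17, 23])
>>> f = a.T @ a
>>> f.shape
(23, 23)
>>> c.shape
(5,)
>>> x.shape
(5, 13)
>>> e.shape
(13, 5)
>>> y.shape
(23, 5, 7)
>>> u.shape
(5, 7, 13, 5)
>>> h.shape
(5,)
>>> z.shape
(5, 5)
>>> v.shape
(5,)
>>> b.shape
(13, 13)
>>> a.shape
(17, 23)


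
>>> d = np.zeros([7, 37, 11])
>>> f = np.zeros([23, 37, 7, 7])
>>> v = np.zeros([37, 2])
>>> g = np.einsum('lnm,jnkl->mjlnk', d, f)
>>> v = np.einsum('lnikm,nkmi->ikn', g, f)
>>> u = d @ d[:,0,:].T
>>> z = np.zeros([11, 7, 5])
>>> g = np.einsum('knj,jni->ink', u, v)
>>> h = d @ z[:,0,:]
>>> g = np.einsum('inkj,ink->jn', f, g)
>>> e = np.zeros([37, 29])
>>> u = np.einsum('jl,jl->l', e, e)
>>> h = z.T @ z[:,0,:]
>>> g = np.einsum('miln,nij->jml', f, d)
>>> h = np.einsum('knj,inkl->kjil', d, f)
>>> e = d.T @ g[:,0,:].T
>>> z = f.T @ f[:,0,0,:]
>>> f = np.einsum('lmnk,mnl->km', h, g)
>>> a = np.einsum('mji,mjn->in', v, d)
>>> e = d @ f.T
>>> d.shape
(7, 37, 11)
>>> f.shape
(7, 11)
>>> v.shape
(7, 37, 23)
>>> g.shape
(11, 23, 7)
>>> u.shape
(29,)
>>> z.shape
(7, 7, 37, 7)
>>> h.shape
(7, 11, 23, 7)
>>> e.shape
(7, 37, 7)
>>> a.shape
(23, 11)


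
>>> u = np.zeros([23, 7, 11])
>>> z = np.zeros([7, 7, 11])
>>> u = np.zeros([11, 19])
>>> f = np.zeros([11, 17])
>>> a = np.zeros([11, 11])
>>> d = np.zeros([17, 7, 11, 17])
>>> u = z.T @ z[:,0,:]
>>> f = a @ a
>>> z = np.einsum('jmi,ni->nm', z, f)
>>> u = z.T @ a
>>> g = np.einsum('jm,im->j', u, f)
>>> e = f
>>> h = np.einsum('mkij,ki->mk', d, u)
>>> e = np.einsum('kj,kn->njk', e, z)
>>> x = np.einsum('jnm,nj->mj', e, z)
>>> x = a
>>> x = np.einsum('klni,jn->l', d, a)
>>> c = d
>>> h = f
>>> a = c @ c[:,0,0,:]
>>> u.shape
(7, 11)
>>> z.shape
(11, 7)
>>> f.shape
(11, 11)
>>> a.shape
(17, 7, 11, 17)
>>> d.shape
(17, 7, 11, 17)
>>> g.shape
(7,)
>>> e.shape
(7, 11, 11)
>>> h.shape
(11, 11)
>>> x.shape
(7,)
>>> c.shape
(17, 7, 11, 17)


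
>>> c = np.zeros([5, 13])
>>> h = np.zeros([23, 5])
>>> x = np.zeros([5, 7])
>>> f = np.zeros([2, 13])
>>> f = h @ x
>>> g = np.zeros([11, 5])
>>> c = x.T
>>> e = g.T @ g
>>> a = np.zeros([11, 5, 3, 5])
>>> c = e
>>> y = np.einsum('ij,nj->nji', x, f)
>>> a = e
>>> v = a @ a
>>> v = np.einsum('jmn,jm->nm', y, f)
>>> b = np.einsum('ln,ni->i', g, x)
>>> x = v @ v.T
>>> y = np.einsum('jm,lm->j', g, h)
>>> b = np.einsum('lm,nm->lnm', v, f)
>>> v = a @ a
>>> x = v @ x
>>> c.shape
(5, 5)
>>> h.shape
(23, 5)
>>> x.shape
(5, 5)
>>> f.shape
(23, 7)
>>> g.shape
(11, 5)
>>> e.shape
(5, 5)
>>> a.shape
(5, 5)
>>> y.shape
(11,)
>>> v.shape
(5, 5)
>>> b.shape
(5, 23, 7)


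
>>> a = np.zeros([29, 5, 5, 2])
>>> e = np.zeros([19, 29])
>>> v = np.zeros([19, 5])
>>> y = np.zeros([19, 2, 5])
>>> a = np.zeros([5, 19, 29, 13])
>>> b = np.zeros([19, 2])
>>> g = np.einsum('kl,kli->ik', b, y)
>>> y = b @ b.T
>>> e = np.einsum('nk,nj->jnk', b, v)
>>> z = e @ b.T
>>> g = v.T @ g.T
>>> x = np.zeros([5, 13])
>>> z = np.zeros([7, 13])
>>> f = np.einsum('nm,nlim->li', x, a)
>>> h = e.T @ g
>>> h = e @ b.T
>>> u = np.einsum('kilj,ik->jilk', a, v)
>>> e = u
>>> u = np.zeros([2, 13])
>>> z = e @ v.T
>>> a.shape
(5, 19, 29, 13)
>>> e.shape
(13, 19, 29, 5)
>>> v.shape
(19, 5)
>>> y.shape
(19, 19)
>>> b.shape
(19, 2)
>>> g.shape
(5, 5)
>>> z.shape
(13, 19, 29, 19)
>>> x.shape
(5, 13)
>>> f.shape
(19, 29)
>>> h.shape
(5, 19, 19)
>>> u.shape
(2, 13)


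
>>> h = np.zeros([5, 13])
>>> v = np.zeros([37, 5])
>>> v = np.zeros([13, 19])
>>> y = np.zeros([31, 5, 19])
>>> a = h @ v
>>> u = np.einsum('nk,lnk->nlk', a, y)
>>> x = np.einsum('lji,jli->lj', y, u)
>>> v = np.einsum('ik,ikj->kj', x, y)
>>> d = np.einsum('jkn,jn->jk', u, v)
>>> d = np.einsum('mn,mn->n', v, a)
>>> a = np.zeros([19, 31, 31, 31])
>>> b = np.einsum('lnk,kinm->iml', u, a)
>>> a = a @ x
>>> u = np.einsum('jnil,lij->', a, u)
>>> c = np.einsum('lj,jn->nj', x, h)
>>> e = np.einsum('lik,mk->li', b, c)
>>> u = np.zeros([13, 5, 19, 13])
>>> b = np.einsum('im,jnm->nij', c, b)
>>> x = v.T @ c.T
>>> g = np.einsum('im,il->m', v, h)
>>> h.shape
(5, 13)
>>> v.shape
(5, 19)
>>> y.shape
(31, 5, 19)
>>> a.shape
(19, 31, 31, 5)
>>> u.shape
(13, 5, 19, 13)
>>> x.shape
(19, 13)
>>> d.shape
(19,)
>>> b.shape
(31, 13, 31)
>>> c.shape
(13, 5)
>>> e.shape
(31, 31)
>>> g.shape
(19,)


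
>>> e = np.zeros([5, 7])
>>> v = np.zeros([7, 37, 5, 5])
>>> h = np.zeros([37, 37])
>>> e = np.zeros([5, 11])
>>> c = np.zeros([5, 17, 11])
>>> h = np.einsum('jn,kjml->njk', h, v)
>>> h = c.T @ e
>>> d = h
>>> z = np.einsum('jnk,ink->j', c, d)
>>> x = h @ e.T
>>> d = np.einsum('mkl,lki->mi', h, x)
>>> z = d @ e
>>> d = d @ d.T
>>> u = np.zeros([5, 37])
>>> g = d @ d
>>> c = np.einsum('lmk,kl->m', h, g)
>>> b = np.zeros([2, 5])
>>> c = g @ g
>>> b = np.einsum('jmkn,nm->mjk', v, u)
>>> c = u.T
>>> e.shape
(5, 11)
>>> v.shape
(7, 37, 5, 5)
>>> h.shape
(11, 17, 11)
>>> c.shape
(37, 5)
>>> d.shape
(11, 11)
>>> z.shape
(11, 11)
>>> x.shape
(11, 17, 5)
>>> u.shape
(5, 37)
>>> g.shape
(11, 11)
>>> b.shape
(37, 7, 5)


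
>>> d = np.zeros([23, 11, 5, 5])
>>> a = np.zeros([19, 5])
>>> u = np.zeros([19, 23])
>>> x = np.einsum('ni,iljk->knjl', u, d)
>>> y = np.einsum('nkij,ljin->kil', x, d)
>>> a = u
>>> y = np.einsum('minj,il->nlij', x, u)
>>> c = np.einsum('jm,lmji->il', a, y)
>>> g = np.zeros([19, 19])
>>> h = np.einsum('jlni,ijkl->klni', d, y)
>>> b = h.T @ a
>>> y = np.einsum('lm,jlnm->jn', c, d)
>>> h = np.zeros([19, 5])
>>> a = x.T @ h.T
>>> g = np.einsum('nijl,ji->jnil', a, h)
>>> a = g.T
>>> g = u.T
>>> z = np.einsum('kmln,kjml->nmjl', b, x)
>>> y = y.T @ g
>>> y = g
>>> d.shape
(23, 11, 5, 5)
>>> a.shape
(19, 5, 11, 19)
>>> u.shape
(19, 23)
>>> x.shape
(5, 19, 5, 11)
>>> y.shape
(23, 19)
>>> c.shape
(11, 5)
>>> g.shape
(23, 19)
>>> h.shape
(19, 5)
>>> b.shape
(5, 5, 11, 23)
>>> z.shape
(23, 5, 19, 11)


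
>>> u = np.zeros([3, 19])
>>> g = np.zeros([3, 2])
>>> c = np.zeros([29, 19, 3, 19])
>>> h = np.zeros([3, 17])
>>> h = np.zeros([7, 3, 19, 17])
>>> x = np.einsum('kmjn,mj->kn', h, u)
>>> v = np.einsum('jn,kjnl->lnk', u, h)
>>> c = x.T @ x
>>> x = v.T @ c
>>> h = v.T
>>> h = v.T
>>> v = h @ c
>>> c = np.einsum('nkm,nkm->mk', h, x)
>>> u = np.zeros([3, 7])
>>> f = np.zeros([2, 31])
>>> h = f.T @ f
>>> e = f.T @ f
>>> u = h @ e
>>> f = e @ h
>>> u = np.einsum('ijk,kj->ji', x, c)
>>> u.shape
(19, 7)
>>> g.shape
(3, 2)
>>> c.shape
(17, 19)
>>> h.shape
(31, 31)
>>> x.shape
(7, 19, 17)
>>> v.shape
(7, 19, 17)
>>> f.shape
(31, 31)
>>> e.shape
(31, 31)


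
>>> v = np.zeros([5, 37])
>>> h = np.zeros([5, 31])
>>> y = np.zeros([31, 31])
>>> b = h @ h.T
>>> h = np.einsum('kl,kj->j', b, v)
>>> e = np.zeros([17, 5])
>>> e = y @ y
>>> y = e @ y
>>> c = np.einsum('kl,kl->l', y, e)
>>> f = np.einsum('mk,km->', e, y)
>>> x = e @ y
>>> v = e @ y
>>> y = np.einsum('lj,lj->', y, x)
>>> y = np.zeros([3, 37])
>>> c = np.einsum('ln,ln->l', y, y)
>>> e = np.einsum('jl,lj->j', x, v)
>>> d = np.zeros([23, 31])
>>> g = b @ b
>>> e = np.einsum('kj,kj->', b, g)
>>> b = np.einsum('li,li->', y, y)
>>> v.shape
(31, 31)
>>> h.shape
(37,)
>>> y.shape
(3, 37)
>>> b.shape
()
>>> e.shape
()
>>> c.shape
(3,)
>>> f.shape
()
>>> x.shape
(31, 31)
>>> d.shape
(23, 31)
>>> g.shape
(5, 5)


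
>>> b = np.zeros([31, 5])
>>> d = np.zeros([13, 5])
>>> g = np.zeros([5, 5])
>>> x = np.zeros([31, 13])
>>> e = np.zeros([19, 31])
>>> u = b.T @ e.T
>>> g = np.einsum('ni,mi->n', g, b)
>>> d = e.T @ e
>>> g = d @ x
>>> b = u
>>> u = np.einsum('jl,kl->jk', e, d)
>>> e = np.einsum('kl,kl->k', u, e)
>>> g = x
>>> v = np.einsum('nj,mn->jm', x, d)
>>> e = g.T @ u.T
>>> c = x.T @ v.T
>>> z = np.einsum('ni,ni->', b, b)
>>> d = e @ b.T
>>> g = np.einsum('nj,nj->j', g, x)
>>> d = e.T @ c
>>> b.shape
(5, 19)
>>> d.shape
(19, 13)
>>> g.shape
(13,)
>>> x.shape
(31, 13)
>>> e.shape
(13, 19)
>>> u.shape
(19, 31)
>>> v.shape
(13, 31)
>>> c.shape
(13, 13)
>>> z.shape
()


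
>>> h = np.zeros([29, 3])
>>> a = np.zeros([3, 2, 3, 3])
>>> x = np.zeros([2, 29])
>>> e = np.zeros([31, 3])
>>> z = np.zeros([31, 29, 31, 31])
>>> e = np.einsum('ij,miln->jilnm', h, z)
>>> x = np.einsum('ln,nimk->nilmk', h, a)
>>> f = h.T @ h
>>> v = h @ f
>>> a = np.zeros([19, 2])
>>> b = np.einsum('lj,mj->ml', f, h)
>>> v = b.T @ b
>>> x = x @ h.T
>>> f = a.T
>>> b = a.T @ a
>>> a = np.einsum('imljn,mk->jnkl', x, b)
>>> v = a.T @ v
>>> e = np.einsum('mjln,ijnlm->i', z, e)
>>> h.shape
(29, 3)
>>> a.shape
(3, 29, 2, 29)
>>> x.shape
(3, 2, 29, 3, 29)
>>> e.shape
(3,)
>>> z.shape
(31, 29, 31, 31)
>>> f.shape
(2, 19)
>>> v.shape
(29, 2, 29, 3)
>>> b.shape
(2, 2)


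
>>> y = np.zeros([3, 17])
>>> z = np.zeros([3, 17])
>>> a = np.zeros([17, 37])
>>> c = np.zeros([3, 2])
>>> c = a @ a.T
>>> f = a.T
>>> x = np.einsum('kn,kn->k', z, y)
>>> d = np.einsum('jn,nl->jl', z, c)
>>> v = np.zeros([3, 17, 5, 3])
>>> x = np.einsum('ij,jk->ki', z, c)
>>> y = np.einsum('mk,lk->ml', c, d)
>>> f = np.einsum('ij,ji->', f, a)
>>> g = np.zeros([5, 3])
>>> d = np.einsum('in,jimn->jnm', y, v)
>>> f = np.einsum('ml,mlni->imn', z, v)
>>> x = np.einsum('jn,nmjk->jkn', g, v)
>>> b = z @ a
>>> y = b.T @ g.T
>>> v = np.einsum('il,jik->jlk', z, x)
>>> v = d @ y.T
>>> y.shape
(37, 5)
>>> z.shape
(3, 17)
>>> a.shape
(17, 37)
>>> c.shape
(17, 17)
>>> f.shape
(3, 3, 5)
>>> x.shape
(5, 3, 3)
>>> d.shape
(3, 3, 5)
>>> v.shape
(3, 3, 37)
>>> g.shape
(5, 3)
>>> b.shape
(3, 37)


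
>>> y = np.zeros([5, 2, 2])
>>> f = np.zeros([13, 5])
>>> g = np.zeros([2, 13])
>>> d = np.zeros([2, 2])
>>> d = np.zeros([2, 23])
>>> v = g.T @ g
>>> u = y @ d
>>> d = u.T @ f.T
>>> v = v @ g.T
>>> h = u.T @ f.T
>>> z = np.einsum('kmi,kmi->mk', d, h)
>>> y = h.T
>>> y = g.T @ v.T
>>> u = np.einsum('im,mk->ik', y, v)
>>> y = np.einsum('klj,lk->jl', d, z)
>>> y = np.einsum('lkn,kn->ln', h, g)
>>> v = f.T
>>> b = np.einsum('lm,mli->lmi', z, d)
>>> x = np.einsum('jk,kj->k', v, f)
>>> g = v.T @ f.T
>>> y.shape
(23, 13)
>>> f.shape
(13, 5)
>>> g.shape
(13, 13)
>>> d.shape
(23, 2, 13)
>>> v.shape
(5, 13)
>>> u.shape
(13, 2)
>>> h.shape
(23, 2, 13)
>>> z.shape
(2, 23)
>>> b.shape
(2, 23, 13)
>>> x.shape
(13,)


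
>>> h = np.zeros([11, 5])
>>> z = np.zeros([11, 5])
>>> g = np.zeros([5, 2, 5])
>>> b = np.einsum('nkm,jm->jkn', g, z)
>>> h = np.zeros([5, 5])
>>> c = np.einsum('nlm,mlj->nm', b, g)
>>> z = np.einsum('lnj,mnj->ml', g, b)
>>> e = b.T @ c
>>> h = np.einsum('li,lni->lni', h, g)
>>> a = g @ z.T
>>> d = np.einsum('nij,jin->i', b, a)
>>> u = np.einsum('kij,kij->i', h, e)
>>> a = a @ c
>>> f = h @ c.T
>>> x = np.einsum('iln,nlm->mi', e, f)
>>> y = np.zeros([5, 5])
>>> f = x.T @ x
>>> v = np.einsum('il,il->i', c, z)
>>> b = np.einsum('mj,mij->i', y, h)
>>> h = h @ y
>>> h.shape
(5, 2, 5)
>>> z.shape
(11, 5)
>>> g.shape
(5, 2, 5)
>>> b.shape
(2,)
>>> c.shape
(11, 5)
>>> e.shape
(5, 2, 5)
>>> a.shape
(5, 2, 5)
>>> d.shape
(2,)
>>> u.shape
(2,)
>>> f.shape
(5, 5)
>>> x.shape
(11, 5)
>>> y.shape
(5, 5)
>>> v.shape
(11,)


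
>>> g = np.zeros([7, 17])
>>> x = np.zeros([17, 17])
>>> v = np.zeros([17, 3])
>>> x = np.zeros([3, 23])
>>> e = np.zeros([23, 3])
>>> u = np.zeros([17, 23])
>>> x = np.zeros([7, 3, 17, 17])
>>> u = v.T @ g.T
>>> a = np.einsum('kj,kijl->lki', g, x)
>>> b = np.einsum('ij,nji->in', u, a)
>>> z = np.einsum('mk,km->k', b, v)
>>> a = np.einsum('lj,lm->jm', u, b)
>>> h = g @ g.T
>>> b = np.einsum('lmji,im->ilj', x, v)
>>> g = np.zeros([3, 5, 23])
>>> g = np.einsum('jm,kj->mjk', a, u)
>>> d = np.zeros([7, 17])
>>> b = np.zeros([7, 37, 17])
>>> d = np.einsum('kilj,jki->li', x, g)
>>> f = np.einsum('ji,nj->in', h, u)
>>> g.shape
(17, 7, 3)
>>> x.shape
(7, 3, 17, 17)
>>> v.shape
(17, 3)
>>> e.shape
(23, 3)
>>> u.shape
(3, 7)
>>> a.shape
(7, 17)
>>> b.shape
(7, 37, 17)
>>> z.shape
(17,)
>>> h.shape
(7, 7)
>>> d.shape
(17, 3)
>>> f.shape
(7, 3)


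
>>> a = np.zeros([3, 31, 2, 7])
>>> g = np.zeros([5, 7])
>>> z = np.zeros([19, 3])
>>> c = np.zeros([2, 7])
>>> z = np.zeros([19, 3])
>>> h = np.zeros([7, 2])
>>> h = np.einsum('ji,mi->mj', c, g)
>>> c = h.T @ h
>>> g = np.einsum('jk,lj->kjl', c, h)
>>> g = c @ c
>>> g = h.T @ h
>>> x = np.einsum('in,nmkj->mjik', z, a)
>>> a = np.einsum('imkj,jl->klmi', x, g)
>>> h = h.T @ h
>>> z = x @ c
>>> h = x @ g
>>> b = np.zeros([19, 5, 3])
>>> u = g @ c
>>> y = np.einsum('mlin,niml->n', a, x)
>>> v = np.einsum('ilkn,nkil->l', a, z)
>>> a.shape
(19, 2, 7, 31)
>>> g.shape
(2, 2)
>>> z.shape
(31, 7, 19, 2)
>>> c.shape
(2, 2)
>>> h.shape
(31, 7, 19, 2)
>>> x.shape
(31, 7, 19, 2)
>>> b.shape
(19, 5, 3)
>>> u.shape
(2, 2)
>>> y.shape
(31,)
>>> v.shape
(2,)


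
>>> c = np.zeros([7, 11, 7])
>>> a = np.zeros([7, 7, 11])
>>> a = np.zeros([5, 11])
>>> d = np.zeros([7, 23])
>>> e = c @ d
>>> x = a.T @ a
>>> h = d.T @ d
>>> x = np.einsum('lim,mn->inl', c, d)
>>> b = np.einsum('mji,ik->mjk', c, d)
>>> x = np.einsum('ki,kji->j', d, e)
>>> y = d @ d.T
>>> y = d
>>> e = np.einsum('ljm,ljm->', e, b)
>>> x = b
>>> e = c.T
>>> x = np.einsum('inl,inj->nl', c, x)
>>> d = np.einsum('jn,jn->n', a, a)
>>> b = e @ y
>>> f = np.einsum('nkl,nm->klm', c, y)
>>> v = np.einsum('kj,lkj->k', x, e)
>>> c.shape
(7, 11, 7)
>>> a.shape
(5, 11)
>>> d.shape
(11,)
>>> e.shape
(7, 11, 7)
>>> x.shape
(11, 7)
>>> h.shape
(23, 23)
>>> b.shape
(7, 11, 23)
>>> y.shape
(7, 23)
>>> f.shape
(11, 7, 23)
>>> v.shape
(11,)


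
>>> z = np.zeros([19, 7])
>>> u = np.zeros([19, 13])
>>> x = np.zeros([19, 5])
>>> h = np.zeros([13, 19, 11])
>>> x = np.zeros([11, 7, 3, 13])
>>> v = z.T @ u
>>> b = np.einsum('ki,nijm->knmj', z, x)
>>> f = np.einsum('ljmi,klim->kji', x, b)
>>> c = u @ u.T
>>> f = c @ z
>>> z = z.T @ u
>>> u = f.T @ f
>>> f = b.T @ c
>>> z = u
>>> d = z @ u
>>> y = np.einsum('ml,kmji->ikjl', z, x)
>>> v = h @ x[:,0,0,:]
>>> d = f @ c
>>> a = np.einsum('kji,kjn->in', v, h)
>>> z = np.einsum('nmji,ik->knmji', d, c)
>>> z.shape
(19, 3, 13, 11, 19)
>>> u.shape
(7, 7)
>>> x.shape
(11, 7, 3, 13)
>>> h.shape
(13, 19, 11)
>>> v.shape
(13, 19, 13)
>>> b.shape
(19, 11, 13, 3)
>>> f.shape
(3, 13, 11, 19)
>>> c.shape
(19, 19)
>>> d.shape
(3, 13, 11, 19)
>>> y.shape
(13, 11, 3, 7)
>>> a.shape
(13, 11)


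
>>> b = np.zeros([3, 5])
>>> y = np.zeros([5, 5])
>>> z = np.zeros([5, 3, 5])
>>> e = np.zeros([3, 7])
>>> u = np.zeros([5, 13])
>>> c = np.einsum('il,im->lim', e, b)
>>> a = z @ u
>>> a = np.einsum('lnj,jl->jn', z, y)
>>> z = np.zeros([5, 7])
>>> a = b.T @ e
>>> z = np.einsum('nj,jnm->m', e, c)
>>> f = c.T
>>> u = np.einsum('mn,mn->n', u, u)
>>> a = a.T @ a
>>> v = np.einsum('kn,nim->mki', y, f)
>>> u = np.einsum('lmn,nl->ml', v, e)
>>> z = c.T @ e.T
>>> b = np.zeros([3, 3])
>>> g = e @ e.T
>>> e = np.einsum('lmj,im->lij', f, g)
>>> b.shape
(3, 3)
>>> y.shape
(5, 5)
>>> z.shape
(5, 3, 3)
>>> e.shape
(5, 3, 7)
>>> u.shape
(5, 7)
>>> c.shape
(7, 3, 5)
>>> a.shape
(7, 7)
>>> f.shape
(5, 3, 7)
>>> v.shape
(7, 5, 3)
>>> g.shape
(3, 3)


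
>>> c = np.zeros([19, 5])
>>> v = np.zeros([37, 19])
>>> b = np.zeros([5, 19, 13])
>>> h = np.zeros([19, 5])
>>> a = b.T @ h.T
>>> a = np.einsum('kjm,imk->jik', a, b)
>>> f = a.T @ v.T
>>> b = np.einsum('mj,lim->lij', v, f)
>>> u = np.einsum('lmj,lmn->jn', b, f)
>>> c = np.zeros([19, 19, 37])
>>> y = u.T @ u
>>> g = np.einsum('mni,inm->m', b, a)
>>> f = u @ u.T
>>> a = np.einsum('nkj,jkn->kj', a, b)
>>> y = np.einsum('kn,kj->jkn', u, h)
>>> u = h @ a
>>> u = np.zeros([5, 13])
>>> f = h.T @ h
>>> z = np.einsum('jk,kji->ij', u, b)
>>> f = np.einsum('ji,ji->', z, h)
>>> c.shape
(19, 19, 37)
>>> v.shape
(37, 19)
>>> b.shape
(13, 5, 19)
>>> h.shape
(19, 5)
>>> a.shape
(5, 13)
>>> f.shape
()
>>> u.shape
(5, 13)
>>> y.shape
(5, 19, 37)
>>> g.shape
(13,)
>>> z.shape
(19, 5)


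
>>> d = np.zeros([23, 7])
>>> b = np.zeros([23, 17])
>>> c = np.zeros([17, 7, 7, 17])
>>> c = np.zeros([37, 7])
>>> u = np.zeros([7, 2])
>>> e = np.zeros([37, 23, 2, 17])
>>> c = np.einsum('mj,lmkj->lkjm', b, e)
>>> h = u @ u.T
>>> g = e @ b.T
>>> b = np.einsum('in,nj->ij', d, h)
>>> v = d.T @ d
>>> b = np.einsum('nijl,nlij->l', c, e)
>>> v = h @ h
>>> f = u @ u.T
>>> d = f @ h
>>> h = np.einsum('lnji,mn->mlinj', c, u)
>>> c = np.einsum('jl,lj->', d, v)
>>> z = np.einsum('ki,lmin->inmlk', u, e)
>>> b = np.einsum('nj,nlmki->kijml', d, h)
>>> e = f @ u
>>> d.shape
(7, 7)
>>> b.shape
(2, 17, 7, 23, 37)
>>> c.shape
()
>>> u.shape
(7, 2)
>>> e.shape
(7, 2)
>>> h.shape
(7, 37, 23, 2, 17)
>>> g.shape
(37, 23, 2, 23)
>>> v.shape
(7, 7)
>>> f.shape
(7, 7)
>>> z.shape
(2, 17, 23, 37, 7)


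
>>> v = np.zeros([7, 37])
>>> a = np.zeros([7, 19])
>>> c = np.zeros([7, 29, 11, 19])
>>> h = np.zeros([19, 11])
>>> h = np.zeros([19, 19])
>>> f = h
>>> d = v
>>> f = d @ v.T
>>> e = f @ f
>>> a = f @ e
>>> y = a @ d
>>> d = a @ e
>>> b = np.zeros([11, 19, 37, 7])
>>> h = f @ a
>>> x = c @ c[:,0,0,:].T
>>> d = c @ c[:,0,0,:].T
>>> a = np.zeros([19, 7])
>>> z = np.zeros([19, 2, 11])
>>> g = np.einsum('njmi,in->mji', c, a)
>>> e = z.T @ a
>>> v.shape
(7, 37)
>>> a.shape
(19, 7)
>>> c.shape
(7, 29, 11, 19)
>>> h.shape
(7, 7)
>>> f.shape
(7, 7)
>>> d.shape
(7, 29, 11, 7)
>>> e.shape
(11, 2, 7)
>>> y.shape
(7, 37)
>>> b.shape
(11, 19, 37, 7)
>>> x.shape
(7, 29, 11, 7)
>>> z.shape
(19, 2, 11)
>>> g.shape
(11, 29, 19)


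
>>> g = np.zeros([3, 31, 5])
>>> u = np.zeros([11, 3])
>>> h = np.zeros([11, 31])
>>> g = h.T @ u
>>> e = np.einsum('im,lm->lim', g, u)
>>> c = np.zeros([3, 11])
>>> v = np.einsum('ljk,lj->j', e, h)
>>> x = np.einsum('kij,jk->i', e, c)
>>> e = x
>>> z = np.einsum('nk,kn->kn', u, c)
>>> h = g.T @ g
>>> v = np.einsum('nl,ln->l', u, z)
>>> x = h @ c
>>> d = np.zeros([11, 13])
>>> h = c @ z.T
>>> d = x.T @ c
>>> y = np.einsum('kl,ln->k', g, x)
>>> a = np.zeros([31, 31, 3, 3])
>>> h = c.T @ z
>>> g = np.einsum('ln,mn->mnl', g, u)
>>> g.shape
(11, 3, 31)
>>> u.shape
(11, 3)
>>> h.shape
(11, 11)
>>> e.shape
(31,)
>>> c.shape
(3, 11)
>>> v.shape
(3,)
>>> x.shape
(3, 11)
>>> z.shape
(3, 11)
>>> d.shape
(11, 11)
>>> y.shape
(31,)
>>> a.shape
(31, 31, 3, 3)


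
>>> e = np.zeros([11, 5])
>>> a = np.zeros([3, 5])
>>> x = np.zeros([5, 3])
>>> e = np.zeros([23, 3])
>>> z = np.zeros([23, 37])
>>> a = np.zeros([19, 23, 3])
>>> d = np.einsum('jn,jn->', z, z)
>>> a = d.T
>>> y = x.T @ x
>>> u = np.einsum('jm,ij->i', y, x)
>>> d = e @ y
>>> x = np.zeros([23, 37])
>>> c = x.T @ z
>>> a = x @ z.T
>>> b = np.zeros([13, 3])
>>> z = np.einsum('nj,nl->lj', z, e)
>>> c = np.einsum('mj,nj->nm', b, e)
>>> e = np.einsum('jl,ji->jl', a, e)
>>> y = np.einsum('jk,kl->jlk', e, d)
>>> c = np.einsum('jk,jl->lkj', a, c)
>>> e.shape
(23, 23)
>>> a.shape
(23, 23)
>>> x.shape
(23, 37)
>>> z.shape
(3, 37)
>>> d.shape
(23, 3)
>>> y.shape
(23, 3, 23)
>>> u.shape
(5,)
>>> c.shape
(13, 23, 23)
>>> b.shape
(13, 3)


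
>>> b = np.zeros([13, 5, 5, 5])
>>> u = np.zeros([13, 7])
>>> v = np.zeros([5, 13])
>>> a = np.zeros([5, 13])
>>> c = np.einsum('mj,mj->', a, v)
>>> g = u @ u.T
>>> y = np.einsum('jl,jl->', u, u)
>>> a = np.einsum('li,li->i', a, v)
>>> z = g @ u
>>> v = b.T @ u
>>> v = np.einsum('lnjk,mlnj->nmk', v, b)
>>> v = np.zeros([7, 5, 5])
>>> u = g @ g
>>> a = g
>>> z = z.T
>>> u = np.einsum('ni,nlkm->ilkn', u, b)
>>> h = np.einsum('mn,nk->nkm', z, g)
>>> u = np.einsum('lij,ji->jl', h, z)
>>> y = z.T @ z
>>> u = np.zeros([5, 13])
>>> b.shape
(13, 5, 5, 5)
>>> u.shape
(5, 13)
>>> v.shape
(7, 5, 5)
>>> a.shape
(13, 13)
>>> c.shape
()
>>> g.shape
(13, 13)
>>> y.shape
(13, 13)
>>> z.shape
(7, 13)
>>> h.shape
(13, 13, 7)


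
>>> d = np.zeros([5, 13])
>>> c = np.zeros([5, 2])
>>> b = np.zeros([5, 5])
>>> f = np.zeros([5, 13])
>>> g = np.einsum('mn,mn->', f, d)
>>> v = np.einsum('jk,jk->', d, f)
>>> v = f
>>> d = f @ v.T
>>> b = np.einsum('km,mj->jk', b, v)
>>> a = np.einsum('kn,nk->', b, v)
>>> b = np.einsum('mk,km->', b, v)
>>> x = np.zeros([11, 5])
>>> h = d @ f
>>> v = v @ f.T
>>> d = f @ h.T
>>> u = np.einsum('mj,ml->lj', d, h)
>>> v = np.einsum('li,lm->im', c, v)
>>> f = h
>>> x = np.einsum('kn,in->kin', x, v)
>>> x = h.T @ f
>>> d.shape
(5, 5)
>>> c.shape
(5, 2)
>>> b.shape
()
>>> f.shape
(5, 13)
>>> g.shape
()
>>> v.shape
(2, 5)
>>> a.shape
()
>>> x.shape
(13, 13)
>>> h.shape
(5, 13)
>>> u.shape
(13, 5)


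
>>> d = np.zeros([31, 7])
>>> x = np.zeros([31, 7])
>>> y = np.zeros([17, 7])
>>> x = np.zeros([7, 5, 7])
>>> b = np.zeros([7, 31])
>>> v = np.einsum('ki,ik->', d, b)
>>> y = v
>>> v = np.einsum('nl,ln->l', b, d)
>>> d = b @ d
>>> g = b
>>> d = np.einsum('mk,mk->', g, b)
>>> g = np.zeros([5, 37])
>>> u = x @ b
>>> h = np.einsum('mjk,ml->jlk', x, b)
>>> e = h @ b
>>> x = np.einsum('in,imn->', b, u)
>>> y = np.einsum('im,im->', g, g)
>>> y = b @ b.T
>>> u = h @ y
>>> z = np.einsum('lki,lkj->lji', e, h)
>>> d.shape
()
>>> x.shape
()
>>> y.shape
(7, 7)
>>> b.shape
(7, 31)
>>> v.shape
(31,)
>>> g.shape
(5, 37)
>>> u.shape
(5, 31, 7)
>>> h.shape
(5, 31, 7)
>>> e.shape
(5, 31, 31)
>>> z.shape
(5, 7, 31)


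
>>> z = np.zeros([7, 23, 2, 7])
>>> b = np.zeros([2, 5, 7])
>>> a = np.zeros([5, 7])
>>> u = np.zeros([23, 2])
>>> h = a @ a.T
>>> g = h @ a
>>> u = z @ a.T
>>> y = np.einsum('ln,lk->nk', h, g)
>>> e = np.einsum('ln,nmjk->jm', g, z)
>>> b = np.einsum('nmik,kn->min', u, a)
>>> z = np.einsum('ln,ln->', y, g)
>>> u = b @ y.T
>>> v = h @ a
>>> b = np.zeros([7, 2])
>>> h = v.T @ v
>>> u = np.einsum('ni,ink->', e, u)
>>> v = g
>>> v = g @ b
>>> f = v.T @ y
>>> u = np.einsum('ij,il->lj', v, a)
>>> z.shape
()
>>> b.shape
(7, 2)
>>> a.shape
(5, 7)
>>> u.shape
(7, 2)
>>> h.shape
(7, 7)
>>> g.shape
(5, 7)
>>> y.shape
(5, 7)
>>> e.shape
(2, 23)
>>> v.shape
(5, 2)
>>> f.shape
(2, 7)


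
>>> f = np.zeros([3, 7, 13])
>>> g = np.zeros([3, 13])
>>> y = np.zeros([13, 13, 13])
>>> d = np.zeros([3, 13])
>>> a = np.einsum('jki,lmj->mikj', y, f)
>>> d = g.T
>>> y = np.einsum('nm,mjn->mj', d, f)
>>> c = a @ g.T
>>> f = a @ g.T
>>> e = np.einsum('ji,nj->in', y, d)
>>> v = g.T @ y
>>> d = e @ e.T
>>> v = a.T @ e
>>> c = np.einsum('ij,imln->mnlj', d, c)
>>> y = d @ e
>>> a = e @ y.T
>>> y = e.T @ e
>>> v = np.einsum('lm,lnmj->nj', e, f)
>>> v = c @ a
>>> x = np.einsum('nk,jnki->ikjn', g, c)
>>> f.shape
(7, 13, 13, 3)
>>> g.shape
(3, 13)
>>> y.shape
(13, 13)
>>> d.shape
(7, 7)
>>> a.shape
(7, 7)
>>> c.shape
(13, 3, 13, 7)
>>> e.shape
(7, 13)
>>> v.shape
(13, 3, 13, 7)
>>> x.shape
(7, 13, 13, 3)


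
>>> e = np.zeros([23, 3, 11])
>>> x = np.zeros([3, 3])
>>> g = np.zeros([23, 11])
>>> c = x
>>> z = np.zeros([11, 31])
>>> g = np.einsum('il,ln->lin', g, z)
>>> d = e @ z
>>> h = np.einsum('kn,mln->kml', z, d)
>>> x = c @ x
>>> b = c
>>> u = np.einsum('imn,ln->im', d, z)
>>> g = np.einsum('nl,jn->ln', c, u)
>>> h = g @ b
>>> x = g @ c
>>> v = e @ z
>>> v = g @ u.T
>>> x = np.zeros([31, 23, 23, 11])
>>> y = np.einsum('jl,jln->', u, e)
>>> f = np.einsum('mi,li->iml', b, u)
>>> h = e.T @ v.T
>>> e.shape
(23, 3, 11)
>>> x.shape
(31, 23, 23, 11)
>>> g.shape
(3, 3)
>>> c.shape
(3, 3)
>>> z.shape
(11, 31)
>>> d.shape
(23, 3, 31)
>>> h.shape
(11, 3, 3)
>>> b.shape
(3, 3)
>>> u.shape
(23, 3)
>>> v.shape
(3, 23)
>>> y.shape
()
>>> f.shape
(3, 3, 23)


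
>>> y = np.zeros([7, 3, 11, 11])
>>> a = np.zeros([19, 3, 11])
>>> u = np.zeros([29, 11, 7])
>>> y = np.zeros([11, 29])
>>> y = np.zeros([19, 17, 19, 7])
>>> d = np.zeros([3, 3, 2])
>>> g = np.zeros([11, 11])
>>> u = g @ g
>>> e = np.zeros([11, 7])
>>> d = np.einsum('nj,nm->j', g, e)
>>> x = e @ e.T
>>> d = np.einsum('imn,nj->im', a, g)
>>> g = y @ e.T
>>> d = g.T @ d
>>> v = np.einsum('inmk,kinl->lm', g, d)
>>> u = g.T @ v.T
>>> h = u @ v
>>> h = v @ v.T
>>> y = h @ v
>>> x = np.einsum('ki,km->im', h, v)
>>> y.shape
(3, 19)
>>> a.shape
(19, 3, 11)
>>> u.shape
(11, 19, 17, 3)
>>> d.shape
(11, 19, 17, 3)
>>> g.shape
(19, 17, 19, 11)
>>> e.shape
(11, 7)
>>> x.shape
(3, 19)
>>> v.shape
(3, 19)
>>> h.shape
(3, 3)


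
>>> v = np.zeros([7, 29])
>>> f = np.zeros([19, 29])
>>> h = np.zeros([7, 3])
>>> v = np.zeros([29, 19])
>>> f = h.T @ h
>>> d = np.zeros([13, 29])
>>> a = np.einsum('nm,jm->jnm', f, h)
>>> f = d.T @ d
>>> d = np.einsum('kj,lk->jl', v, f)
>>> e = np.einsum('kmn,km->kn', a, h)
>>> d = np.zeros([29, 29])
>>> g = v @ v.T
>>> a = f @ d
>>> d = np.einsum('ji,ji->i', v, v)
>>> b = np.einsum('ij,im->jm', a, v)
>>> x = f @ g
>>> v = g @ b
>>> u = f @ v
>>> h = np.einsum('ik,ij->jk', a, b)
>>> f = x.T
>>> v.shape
(29, 19)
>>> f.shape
(29, 29)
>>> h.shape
(19, 29)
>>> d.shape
(19,)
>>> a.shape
(29, 29)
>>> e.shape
(7, 3)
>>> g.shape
(29, 29)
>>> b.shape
(29, 19)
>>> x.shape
(29, 29)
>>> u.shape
(29, 19)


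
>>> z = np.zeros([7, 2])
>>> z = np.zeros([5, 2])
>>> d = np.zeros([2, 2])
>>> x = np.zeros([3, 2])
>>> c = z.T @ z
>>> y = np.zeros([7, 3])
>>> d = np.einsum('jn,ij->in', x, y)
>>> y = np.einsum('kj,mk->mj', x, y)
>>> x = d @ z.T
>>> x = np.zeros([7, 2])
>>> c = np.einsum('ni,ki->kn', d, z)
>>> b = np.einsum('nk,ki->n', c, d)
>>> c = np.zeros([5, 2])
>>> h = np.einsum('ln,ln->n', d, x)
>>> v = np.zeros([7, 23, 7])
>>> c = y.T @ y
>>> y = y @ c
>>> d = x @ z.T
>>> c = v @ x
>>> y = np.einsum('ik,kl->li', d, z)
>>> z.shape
(5, 2)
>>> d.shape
(7, 5)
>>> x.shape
(7, 2)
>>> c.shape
(7, 23, 2)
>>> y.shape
(2, 7)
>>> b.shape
(5,)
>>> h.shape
(2,)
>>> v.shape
(7, 23, 7)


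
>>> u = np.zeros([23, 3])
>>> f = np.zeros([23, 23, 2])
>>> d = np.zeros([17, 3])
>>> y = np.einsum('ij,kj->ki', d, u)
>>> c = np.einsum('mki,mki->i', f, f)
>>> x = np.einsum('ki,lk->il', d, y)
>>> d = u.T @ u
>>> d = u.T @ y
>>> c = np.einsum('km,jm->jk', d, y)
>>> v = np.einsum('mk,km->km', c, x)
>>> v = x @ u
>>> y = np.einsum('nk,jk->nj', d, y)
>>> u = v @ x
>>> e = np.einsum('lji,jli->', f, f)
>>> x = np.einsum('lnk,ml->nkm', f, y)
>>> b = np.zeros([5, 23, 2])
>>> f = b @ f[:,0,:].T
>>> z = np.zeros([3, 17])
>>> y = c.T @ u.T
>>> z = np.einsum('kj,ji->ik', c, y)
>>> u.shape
(3, 23)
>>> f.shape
(5, 23, 23)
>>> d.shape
(3, 17)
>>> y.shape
(3, 3)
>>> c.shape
(23, 3)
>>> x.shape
(23, 2, 3)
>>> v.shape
(3, 3)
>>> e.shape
()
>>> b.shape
(5, 23, 2)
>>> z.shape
(3, 23)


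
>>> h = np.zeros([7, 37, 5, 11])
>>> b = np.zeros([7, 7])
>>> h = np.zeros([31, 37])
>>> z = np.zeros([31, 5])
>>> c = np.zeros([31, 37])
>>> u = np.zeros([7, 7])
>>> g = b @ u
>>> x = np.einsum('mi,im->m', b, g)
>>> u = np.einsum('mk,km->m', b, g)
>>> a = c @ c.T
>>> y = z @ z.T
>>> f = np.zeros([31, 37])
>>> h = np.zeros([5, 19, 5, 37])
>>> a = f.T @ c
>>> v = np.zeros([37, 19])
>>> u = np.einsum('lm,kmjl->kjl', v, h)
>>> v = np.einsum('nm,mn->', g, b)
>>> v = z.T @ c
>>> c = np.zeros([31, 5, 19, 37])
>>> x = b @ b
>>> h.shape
(5, 19, 5, 37)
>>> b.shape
(7, 7)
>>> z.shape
(31, 5)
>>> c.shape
(31, 5, 19, 37)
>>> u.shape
(5, 5, 37)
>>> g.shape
(7, 7)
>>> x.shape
(7, 7)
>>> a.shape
(37, 37)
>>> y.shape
(31, 31)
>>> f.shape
(31, 37)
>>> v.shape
(5, 37)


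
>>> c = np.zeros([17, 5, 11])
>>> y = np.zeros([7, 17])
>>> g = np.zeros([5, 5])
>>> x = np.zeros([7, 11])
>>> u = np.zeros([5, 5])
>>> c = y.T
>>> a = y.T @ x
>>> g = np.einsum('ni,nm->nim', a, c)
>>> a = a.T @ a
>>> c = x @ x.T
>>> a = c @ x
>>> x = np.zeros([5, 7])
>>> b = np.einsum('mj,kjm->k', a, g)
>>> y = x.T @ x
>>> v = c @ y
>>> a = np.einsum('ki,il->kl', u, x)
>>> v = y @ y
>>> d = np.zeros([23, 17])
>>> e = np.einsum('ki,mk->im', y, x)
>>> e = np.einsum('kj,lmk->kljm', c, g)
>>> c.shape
(7, 7)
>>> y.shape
(7, 7)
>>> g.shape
(17, 11, 7)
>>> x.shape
(5, 7)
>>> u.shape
(5, 5)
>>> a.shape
(5, 7)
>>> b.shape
(17,)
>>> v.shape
(7, 7)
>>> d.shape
(23, 17)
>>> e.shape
(7, 17, 7, 11)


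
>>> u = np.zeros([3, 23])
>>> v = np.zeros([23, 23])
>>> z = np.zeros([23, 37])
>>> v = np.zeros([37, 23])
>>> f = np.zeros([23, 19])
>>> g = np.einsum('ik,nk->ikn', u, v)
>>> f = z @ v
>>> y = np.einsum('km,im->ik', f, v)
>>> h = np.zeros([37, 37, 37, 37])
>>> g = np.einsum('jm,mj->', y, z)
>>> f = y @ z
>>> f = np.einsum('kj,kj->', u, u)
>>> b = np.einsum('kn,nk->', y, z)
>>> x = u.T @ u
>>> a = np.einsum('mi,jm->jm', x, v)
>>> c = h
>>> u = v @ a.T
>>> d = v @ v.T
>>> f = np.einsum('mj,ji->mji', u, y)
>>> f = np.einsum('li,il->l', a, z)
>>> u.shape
(37, 37)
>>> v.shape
(37, 23)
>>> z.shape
(23, 37)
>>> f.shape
(37,)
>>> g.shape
()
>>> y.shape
(37, 23)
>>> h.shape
(37, 37, 37, 37)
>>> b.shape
()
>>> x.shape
(23, 23)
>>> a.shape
(37, 23)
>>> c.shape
(37, 37, 37, 37)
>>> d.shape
(37, 37)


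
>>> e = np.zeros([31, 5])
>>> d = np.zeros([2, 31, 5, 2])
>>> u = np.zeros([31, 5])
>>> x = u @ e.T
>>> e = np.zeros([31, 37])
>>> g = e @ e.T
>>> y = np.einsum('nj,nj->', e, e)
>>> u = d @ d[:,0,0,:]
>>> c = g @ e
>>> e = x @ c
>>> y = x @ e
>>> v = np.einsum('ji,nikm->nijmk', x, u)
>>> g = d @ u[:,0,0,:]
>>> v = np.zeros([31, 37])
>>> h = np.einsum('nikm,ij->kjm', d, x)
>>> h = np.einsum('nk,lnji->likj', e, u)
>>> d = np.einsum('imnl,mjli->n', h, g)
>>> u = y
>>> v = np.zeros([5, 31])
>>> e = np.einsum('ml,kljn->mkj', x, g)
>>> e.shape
(31, 2, 5)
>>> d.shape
(37,)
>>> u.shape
(31, 37)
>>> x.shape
(31, 31)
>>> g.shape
(2, 31, 5, 2)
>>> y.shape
(31, 37)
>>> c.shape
(31, 37)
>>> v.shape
(5, 31)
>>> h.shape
(2, 2, 37, 5)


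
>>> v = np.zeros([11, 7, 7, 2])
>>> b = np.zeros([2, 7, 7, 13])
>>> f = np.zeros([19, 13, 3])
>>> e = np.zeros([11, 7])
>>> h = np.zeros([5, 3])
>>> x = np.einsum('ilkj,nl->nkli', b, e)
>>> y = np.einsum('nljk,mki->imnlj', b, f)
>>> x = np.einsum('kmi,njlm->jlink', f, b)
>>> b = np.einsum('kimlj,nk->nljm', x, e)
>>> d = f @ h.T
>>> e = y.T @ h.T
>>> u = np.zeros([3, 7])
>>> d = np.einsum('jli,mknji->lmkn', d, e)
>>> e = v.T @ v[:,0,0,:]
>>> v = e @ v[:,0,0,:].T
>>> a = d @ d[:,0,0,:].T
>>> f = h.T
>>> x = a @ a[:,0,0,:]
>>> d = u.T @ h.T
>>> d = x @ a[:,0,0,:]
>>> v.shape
(2, 7, 7, 11)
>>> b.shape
(11, 2, 19, 3)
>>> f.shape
(3, 5)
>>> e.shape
(2, 7, 7, 2)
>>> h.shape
(5, 3)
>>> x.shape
(13, 7, 7, 13)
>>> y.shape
(3, 19, 2, 7, 7)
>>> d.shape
(13, 7, 7, 13)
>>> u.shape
(3, 7)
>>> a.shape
(13, 7, 7, 13)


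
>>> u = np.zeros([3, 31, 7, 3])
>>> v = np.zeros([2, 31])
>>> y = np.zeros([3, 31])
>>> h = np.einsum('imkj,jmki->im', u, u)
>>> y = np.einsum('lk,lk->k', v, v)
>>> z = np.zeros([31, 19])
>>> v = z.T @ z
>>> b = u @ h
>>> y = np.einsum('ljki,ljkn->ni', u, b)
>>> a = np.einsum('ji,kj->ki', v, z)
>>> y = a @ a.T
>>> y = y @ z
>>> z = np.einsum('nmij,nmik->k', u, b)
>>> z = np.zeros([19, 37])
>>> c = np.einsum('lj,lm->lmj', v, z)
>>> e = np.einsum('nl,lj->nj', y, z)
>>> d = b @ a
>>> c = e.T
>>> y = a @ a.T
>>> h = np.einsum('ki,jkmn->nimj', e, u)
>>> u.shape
(3, 31, 7, 3)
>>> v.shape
(19, 19)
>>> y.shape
(31, 31)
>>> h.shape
(3, 37, 7, 3)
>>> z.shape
(19, 37)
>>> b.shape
(3, 31, 7, 31)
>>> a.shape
(31, 19)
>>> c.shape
(37, 31)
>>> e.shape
(31, 37)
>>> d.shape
(3, 31, 7, 19)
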